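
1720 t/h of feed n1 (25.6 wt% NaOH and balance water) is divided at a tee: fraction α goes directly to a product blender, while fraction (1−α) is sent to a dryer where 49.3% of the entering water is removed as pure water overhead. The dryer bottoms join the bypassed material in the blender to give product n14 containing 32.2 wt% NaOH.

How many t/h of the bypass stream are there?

All 1720×0.256 = 440.32 t/h of NaOH reaches n14, so n14 = 440.32/0.322 = 1367.5 t/h and vapour = 352.55 t/h.
The evaporator receives (1−α)·1720 of feed at 0.744 water and removes 0.493 of that water:
0.493×0.744×(1−α)×1720 = 352.55
(1−α) = 352.55/630.88 = 0.5588;  α = 0.4412.
Bypass flow = 0.4412×1720 = 758.84 t/h.

758.8 t/h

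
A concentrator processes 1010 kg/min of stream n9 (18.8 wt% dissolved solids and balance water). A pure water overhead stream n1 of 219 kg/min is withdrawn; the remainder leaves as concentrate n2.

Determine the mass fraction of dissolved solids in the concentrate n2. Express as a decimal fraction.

0.2401

dissolved solids is not removed: 1010×0.188 = 189.88 kg/min of dissolved solids enters n2.
Concentrate = 1010 − 219 = 791 kg/min.
Mass fraction = 189.88/791 = 0.2401.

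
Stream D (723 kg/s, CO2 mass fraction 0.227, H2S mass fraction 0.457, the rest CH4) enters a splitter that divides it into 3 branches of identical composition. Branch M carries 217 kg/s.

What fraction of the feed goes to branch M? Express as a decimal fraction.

0.300

Fraction to M = 217/723 = 0.3001.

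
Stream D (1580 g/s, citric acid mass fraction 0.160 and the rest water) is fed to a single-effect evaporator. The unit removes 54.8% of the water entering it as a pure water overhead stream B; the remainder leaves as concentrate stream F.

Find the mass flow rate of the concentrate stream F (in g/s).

852.7 g/s

water entering = 1580×0.840 = 1327.2 g/s; overhead removed = 0.548×1327.2 = 727.31 g/s.
Concentrate = 1580 − 727.31 = 852.69 g/s.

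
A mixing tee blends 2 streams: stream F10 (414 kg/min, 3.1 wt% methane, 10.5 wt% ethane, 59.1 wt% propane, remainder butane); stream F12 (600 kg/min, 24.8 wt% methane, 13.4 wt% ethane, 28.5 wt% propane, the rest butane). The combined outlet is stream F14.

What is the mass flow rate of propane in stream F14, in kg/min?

propane out = propane in = 414×0.591 + 600×0.285 = 415.67 kg/min.

415.7 kg/min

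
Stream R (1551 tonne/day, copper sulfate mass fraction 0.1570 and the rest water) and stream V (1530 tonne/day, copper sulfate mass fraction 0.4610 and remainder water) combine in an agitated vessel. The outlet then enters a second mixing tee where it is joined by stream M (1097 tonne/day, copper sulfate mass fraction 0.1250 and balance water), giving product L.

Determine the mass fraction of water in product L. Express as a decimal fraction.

Overall, product flow = 4178 tonne/day.
water in = 1551×0.843 + 1530×0.539 + 1097×0.875 = 3092 tonne/day.
water fraction in L = 0.7401.

0.7401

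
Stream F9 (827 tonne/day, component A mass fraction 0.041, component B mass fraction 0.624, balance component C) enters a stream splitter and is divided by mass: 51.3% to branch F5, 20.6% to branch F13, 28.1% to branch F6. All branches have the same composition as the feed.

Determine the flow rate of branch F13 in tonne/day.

Branch F13 flow = 0.206×827 = 170.36 tonne/day.

170.4 tonne/day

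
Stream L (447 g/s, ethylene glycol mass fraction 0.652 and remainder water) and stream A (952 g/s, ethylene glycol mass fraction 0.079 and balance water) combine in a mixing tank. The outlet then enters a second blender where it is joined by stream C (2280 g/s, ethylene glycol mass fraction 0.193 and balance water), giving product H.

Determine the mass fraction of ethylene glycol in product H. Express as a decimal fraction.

0.219

Overall, product flow = 3679 g/s.
ethylene glycol in = 447×0.652 + 952×0.079 + 2280×0.193 = 806.69 g/s.
ethylene glycol fraction in H = 0.219.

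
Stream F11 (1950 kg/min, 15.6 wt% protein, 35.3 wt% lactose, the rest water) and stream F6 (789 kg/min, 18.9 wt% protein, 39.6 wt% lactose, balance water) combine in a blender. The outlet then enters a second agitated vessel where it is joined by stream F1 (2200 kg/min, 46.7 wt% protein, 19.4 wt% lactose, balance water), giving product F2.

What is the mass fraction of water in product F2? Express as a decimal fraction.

Overall, product flow = 4939 kg/min.
water in = 1950×0.491 + 789×0.415 + 2200×0.339 = 2030.7 kg/min.
water fraction in F2 = 0.411.

0.411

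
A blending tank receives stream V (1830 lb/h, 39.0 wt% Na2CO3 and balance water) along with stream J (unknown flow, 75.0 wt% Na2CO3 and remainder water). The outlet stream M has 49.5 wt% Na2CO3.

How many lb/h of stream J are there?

753.5 lb/h

Let J be the unknown flow. Total out = 1830 + J.
Na2CO3 balance: 713.7 + 0.750·J = 0.495·(1830 + J)
(0.750 − 0.495)·J = 0.495×1830 − 713.7 = 192.15
J = 192.15 / 0.255 = 753.53 lb/h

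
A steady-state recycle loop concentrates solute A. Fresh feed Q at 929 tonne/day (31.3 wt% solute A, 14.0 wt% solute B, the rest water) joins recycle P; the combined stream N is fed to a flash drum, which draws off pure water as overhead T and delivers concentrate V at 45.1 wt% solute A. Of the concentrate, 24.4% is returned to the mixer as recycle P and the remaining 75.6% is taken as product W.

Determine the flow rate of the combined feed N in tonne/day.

1137 tonne/day

Overall solute A balance (none leaves overhead): solute A in fresh feed = solute A in product, i.e. 929×0.313 = (1−0.244)·V·0.451.
V = 290.78/(0.451×0.756) = 852.83 tonne/day.
Recycle P = 0.244×852.83 = 208.09 tonne/day.
Combined feed N = 929 + 208.09 = 1137.1 tonne/day.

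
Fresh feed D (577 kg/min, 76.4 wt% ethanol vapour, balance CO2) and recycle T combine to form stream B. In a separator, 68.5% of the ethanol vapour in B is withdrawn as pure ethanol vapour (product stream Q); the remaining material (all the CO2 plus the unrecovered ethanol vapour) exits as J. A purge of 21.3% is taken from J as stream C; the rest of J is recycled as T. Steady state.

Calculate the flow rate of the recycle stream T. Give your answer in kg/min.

648.4 kg/min

CO2 enters only via D and leaves only via the purge: 577×0.236 = 0.213×(CO2 in J), and the separator passes all CO2, so CO2 in B = CO2 in J = 639.31 kg/min.
ethanol vapour in B: m_A = 577×0.764 + (1−0.213)·(1−0.685)·m_A, so m_A = 440.83/0.7521 = 586.13 kg/min.
J = (1−0.685)×586.13 + 639.31 = 823.94 kg/min.
Recycle T = (1−0.213)×823.94 = 648.44 kg/min.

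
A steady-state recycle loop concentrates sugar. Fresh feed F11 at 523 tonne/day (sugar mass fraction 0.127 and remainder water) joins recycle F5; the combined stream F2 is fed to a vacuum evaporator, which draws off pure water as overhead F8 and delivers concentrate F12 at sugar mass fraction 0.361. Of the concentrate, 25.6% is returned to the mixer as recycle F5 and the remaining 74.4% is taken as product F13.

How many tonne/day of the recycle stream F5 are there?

63.31 tonne/day

Overall sugar balance (none leaves overhead): sugar in fresh feed = sugar in product, i.e. 523×0.127 = (1−0.256)·F12·0.361.
F12 = 66.421/(0.361×0.744) = 247.3 tonne/day.
Recycle F5 = 0.256×247.3 = 63.309 tonne/day.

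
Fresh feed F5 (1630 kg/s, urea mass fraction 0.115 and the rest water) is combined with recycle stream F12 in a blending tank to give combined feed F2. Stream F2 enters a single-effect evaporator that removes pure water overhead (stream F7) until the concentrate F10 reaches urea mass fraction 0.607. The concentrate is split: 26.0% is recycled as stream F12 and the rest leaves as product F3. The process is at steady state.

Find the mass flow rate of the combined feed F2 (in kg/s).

Overall urea balance (none leaves overhead): urea in fresh feed = urea in product, i.e. 1630×0.115 = (1−0.260)·F10·0.607.
F10 = 187.45/(0.607×0.740) = 417.32 kg/s.
Recycle F12 = 0.260×417.32 = 108.5 kg/s.
Combined feed F2 = 1630 + 108.5 = 1738.5 kg/s.

1739 kg/s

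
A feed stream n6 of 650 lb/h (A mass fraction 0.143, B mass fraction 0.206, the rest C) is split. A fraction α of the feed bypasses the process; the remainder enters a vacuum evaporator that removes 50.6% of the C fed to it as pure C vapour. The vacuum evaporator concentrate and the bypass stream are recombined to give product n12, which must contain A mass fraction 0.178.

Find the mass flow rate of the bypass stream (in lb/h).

All 650×0.143 = 92.95 lb/h of A reaches n12, so n12 = 92.95/0.178 = 522.19 lb/h and vapour = 127.81 lb/h.
The evaporator receives (1−α)·650 of feed at 0.651 C and removes 0.506 of that C:
0.506×0.651×(1−α)×650 = 127.81
(1−α) = 127.81/214.11 = 0.5969;  α = 0.4031.
Bypass flow = 0.4031×650 = 262 lb/h.

262 lb/h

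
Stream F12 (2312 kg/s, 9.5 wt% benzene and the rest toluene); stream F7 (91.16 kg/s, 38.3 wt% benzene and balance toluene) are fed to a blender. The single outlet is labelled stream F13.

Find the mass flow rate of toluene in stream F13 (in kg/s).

2149 kg/s

toluene out = toluene in = 2312×0.905 + 91.16×0.617 = 2148.6 kg/s.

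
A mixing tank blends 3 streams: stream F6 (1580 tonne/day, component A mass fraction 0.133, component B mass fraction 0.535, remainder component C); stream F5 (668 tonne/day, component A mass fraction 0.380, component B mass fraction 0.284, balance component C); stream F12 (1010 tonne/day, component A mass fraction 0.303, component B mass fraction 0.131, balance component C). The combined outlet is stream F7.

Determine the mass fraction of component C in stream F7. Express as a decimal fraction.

Total flow out = 1580 + 668 + 1010 = 3258 tonne/day.
component C in = 1580×0.332 + 668×0.336 + 1010×0.566 = 1320.7 tonne/day.
component C mass fraction in F7 = 1320.7/3258 = 0.405.

0.405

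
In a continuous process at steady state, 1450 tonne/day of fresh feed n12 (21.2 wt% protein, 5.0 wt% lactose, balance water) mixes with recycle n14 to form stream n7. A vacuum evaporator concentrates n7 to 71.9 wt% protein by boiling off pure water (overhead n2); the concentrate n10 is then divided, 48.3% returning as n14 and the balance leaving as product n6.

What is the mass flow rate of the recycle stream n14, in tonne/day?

Overall protein balance (none leaves overhead): protein in fresh feed = protein in product, i.e. 1450×0.212 = (1−0.483)·n10·0.719.
n10 = 307.4/(0.719×0.517) = 826.96 tonne/day.
Recycle n14 = 0.483×826.96 = 399.42 tonne/day.

399.4 tonne/day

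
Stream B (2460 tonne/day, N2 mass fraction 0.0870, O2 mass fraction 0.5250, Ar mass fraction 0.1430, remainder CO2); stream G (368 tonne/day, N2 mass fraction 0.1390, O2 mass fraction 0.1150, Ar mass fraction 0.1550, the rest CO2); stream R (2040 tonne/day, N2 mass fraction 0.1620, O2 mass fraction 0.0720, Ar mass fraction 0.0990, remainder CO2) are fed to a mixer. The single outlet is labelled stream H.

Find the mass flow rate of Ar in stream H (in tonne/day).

610.8 tonne/day

Ar out = Ar in = 2460×0.143 + 368×0.155 + 2040×0.099 = 610.78 tonne/day.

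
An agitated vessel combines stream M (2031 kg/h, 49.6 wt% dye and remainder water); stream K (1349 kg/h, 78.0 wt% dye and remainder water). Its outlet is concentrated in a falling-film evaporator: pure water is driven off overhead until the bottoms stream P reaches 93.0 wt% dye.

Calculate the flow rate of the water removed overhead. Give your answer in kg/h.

dye entering = 2031×0.496 + 1349×0.780 = 2059.6 kg/h.
All dye reports to P, so P = 2059.6/0.930 = 2214.6 kg/h.
Total feed = 3380 kg/h; overhead = 3380 − 2214.6 = 1165.4 kg/h.

1165 kg/h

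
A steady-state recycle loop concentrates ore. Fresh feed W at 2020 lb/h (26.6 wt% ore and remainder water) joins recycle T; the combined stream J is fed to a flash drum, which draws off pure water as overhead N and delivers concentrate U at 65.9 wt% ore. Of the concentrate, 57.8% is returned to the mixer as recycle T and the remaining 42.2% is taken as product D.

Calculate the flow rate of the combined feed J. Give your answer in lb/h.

Overall ore balance (none leaves overhead): ore in fresh feed = ore in product, i.e. 2020×0.266 = (1−0.578)·U·0.659.
U = 537.32/(0.659×0.422) = 1932.1 lb/h.
Recycle T = 0.578×1932.1 = 1116.8 lb/h.
Combined feed J = 2020 + 1116.8 = 3136.8 lb/h.

3137 lb/h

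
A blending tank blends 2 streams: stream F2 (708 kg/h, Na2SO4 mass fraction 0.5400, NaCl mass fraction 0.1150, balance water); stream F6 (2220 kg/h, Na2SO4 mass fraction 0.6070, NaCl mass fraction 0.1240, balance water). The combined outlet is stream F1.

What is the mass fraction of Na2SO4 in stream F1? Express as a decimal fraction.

Total flow out = 708 + 2220 = 2928 kg/h.
Na2SO4 in = 708×0.540 + 2220×0.607 = 1729.9 kg/h.
Na2SO4 mass fraction in F1 = 1729.9/2928 = 0.5908.

0.5908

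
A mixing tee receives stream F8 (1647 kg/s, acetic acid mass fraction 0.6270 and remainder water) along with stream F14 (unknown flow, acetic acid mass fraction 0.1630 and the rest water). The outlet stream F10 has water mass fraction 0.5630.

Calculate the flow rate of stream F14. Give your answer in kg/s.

1142 kg/s

Let F14 be the unknown flow. Total out = 1647 + F14.
water balance: 614.33 + 0.837·F14 = 0.563·(1647 + F14)
(0.837 − 0.563)·F14 = 0.563×1647 − 614.33 = 312.93
F14 = 312.93 / 0.274 = 1142.1 kg/s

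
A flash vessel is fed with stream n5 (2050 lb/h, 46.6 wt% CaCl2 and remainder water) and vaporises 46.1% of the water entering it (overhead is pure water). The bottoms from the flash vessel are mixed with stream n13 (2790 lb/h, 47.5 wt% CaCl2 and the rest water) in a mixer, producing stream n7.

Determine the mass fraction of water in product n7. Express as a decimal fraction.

Vapour removed = 0.461×0.534×2050 = 504.66 lb/h; concentrate = 1545.3 lb/h.
water reaching the mixer = 590.04 (from concentrate) + 2790×0.525 = 2054.8 lb/h.
Product flow = 1545.3 + 2790 = 4335.3 lb/h; water fraction = 0.474.

0.474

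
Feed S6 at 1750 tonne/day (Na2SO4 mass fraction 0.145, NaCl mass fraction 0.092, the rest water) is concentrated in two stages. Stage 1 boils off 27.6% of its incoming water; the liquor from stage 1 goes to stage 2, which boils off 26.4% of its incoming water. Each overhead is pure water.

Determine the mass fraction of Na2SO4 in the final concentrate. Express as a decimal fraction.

0.225

water in feed = 1750×0.763 = 1335.2 tonne/day.
After stage 1: water left = (1−0.276)×1335.2 = 966.72; stream total = 1381.5 tonne/day.
After stage 2: water left = (1−0.264)×966.72 = 711.51; final concentrate = 1126.3 tonne/day.
Na2SO4 fraction = 253.75/1126.3 = 0.225.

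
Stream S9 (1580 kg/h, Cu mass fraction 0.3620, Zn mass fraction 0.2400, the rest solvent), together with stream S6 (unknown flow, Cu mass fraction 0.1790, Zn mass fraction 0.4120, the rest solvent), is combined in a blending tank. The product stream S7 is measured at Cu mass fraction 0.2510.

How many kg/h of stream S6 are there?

Let S6 be the unknown flow. Total out = 1580 + S6.
Cu balance: 571.96 + 0.179·S6 = 0.251·(1580 + S6)
(0.179 − 0.251)·S6 = 0.251×1580 − 571.96 = -175.38
S6 = -175.38 / -0.072 = 2435.8 kg/h

2436 kg/h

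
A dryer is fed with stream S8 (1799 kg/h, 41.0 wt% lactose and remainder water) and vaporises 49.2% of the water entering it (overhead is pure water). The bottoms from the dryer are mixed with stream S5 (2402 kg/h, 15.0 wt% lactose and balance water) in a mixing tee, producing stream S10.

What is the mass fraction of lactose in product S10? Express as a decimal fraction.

Vapour removed = 0.492×0.590×1799 = 522.21 kg/h; concentrate = 1276.8 kg/h.
lactose reaching the mixer = 737.59 (from concentrate) + 2402×0.150 = 1097.9 kg/h.
Product flow = 1276.8 + 2402 = 3678.8 kg/h; lactose fraction = 0.298.

0.298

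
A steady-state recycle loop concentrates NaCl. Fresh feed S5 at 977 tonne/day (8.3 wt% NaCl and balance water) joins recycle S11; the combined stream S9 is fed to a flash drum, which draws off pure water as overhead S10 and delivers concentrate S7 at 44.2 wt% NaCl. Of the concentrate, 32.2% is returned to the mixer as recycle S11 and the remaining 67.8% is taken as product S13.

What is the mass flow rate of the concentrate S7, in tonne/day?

270.6 tonne/day

Overall NaCl balance (none leaves overhead): NaCl in fresh feed = NaCl in product, i.e. 977×0.083 = (1−0.322)·S7·0.442.
S7 = 81.091/(0.442×0.678) = 270.6 tonne/day.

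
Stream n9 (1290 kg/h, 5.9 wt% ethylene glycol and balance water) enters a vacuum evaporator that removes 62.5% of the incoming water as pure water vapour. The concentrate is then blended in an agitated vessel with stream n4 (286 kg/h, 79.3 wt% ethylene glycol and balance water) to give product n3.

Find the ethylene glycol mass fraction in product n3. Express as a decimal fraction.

0.371

Vapour removed = 0.625×0.941×1290 = 758.68 kg/h; concentrate = 531.32 kg/h.
ethylene glycol reaching the mixer = 76.11 (from concentrate) + 286×0.793 = 302.91 kg/h.
Product flow = 531.32 + 286 = 817.32 kg/h; ethylene glycol fraction = 0.371.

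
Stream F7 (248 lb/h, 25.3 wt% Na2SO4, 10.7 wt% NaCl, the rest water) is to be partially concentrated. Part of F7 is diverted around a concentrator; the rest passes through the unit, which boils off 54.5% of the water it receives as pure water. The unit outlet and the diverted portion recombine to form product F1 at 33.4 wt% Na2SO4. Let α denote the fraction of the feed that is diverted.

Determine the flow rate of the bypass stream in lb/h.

75.57 lb/h

All 248×0.253 = 62.744 lb/h of Na2SO4 reaches F1, so F1 = 62.744/0.334 = 187.86 lb/h and vapour = 60.144 lb/h.
The evaporator receives (1−α)·248 of feed at 0.640 water and removes 0.545 of that water:
0.545×0.640×(1−α)×248 = 60.144
(1−α) = 60.144/86.502 = 0.6953;  α = 0.3047.
Bypass flow = 0.3047×248 = 75.57 lb/h.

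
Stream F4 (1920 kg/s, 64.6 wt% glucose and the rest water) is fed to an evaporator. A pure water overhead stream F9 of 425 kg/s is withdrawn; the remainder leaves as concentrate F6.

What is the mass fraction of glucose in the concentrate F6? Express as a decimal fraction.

glucose is not removed: 1920×0.646 = 1240.3 kg/s of glucose enters F6.
Concentrate = 1920 − 425 = 1495 kg/s.
Mass fraction = 1240.3/1495 = 0.830.

0.830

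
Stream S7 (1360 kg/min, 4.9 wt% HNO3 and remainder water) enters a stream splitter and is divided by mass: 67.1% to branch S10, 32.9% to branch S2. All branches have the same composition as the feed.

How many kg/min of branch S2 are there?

Branch S2 flow = 0.329×1360 = 447.44 kg/min.

447.4 kg/min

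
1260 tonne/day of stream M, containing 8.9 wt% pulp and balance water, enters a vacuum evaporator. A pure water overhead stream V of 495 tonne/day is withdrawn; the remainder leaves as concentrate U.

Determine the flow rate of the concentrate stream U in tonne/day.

Concentrate = 1260 − 495 = 765 tonne/day.

765 tonne/day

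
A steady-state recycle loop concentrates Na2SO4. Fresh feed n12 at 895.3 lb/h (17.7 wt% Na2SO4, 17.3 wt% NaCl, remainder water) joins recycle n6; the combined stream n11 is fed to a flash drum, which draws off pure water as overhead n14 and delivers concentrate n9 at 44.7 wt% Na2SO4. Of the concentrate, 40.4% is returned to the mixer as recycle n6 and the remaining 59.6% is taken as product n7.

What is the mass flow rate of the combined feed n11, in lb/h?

1136 lb/h

Overall Na2SO4 balance (none leaves overhead): Na2SO4 in fresh feed = Na2SO4 in product, i.e. 895.3×0.177 = (1−0.404)·n9·0.447.
n9 = 158.47/(0.447×0.596) = 594.82 lb/h.
Recycle n6 = 0.404×594.82 = 240.31 lb/h.
Combined feed n11 = 895.3 + 240.31 = 1135.6 lb/h.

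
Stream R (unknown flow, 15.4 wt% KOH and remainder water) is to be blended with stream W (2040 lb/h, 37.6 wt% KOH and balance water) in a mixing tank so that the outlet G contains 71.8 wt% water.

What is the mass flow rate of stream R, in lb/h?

Let R be the unknown flow. Total out = 2040 + R.
water balance: 1273 + 0.846·R = 0.718·(2040 + R)
(0.846 − 0.718)·R = 0.718×2040 − 1273 = 191.76
R = 191.76 / 0.128 = 1498.1 lb/h

1498 lb/h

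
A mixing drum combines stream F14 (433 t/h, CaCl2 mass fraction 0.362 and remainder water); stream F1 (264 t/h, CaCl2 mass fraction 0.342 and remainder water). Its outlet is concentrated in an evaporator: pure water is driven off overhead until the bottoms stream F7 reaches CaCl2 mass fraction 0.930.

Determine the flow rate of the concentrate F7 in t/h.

CaCl2 entering = 433×0.362 + 264×0.342 = 247.03 t/h.
All CaCl2 reports to F7, so F7 = 247.03/0.930 = 265.63 t/h.

265.6 t/h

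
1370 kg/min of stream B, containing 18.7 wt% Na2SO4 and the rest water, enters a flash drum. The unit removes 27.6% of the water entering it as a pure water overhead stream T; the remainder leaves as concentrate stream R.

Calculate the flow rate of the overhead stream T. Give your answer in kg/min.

water entering = 1370×0.813 = 1113.8 kg/min; overhead removed = 0.276×1113.8 = 307.41 kg/min.

307.4 kg/min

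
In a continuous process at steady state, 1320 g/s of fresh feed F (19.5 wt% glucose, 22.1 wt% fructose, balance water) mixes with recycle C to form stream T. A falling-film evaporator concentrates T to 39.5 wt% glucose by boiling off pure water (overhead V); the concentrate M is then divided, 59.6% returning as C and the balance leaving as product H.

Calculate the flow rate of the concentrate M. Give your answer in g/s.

1613 g/s

Overall glucose balance (none leaves overhead): glucose in fresh feed = glucose in product, i.e. 1320×0.195 = (1−0.596)·M·0.395.
M = 257.4/(0.395×0.404) = 1613 g/s.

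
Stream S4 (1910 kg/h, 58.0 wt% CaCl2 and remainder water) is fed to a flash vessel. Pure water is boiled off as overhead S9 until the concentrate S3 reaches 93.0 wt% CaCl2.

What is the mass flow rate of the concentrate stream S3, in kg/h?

1191 kg/h

CaCl2 is conserved: 1910×0.580 = 1107.8 kg/h all reports to the concentrate.
Concentrate = 1107.8/(target fraction) = 1191.2 kg/h.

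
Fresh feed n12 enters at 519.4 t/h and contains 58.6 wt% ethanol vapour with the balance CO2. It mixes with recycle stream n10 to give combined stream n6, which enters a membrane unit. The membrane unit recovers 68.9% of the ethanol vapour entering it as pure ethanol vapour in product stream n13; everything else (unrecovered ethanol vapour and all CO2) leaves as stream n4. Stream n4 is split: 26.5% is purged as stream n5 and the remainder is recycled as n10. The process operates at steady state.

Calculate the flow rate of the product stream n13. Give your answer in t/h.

271.9 t/h

ethanol vapour in n6: m_A = 519.4×0.586 + (1−0.265)·(1−0.689)·m_A, so m_A = 304.37/0.7714 = 394.56 t/h.
Product n13 = 0.689×394.56 = 271.85 t/h.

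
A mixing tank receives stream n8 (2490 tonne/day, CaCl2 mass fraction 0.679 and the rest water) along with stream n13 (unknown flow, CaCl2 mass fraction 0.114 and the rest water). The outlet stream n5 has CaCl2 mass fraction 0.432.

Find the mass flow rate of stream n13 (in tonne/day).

1934 tonne/day

Let n13 be the unknown flow. Total out = 2490 + n13.
CaCl2 balance: 1690.7 + 0.114·n13 = 0.432·(2490 + n13)
(0.114 − 0.432)·n13 = 0.432×2490 − 1690.7 = -615.03
n13 = -615.03 / -0.318 = 1934.1 tonne/day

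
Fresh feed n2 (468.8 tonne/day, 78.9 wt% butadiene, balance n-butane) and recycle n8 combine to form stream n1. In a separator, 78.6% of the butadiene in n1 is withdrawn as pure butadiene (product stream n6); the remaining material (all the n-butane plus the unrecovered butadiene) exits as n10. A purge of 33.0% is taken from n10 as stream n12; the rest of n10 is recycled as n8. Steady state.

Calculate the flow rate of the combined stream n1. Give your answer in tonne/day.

731.5 tonne/day

n-butane enters only via n2 and leaves only via the purge: 468.8×0.211 = 0.330×(n-butane in n10), and the separator passes all n-butane, so n-butane in n1 = n-butane in n10 = 299.75 tonne/day.
butadiene in n1: m_A = 468.8×0.789 + (1−0.330)·(1−0.786)·m_A, so m_A = 369.88/0.8566 = 431.79 tonne/day.
n1 = 431.79 + 299.75 = 731.54 tonne/day.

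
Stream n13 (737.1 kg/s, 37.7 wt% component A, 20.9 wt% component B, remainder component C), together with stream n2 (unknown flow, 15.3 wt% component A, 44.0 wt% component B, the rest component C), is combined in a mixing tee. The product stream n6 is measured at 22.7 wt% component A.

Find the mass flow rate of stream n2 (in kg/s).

1494 kg/s

Let n2 be the unknown flow. Total out = 737.1 + n2.
component A balance: 277.89 + 0.153·n2 = 0.227·(737.1 + n2)
(0.153 − 0.227)·n2 = 0.227×737.1 − 277.89 = -110.56
n2 = -110.56 / -0.074 = 1494.1 kg/s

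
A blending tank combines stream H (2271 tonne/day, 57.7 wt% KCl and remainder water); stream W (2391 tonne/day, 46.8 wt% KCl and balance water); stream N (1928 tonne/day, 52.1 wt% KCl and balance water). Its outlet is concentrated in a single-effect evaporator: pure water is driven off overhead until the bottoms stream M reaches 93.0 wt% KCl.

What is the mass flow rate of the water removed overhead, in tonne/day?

2898 tonne/day

KCl entering = 2271×0.577 + 2391×0.468 + 1928×0.521 = 3433.8 tonne/day.
All KCl reports to M, so M = 3433.8/0.930 = 3692.3 tonne/day.
Total feed = 6590 tonne/day; overhead = 6590 − 3692.3 = 2897.7 tonne/day.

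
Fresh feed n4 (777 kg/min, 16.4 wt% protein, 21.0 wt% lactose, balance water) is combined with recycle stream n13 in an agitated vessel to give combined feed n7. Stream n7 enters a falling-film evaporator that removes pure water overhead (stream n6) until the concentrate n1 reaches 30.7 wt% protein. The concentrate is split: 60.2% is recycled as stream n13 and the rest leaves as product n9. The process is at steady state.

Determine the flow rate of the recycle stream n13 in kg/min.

Overall protein balance (none leaves overhead): protein in fresh feed = protein in product, i.e. 777×0.164 = (1−0.602)·n1·0.307.
n1 = 127.43/(0.307×0.398) = 1042.9 kg/min.
Recycle n13 = 0.602×1042.9 = 627.83 kg/min.

627.8 kg/min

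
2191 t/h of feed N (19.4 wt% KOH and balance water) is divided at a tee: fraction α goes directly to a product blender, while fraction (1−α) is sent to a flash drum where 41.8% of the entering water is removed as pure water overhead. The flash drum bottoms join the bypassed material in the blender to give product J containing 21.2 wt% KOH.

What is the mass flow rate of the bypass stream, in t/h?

1639 t/h

All 2191×0.194 = 425.05 t/h of KOH reaches J, so J = 425.05/0.212 = 2005 t/h and vapour = 186.03 t/h.
The evaporator receives (1−α)·2191 of feed at 0.806 water and removes 0.418 of that water:
0.418×0.806×(1−α)×2191 = 186.03
(1−α) = 186.03/738.17 = 0.2520;  α = 0.7480.
Bypass flow = 0.7480×2191 = 1638.8 t/h.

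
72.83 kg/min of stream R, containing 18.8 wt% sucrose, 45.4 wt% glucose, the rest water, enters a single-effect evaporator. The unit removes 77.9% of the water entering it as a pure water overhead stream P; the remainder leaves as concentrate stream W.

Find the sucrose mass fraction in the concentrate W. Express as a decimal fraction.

sucrose is not removed: 72.83×0.188 = 13.692 kg/min of sucrose enters W.
water entering = 72.83×0.358 = 26.073 kg/min; overhead removed = 0.779×26.073 = 20.311 kg/min.
Concentrate = 72.83 − 20.311 = 52.519 kg/min.
Mass fraction = 13.692/52.519 = 0.261.

0.261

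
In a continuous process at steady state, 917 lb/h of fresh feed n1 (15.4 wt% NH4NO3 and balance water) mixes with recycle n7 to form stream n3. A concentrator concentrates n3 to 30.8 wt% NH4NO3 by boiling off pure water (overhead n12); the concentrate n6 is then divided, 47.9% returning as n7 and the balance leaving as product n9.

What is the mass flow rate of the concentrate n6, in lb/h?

Overall NH4NO3 balance (none leaves overhead): NH4NO3 in fresh feed = NH4NO3 in product, i.e. 917×0.154 = (1−0.479)·n6·0.308.
n6 = 141.22/(0.308×0.521) = 880.04 lb/h.

880 lb/h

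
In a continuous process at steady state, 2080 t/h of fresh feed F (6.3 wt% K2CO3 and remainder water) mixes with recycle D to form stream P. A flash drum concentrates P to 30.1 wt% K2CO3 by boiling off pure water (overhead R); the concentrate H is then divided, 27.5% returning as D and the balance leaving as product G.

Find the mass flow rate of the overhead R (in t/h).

Overall K2CO3 balance (none leaves overhead): K2CO3 in fresh feed = K2CO3 in product, i.e. 2080×0.063 = (1−0.275)·H·0.301.
H = 131.04/(0.301×0.725) = 600.48 t/h.
Recycle D = 0.275×600.48 = 165.13 t/h.
Combined feed P = 2080 + 165.13 = 2245.1 t/h.
Overhead R = P − H = 2245.1 − 600.48 = 1644.7 t/h.

1645 t/h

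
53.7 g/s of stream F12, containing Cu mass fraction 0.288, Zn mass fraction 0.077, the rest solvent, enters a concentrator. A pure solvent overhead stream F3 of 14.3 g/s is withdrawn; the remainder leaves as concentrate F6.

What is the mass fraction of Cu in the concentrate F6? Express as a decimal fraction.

Cu is not removed: 53.7×0.288 = 15.466 g/s of Cu enters F6.
Concentrate = 53.7 − 14.3 = 39.4 g/s.
Mass fraction = 15.466/39.4 = 0.393.

0.393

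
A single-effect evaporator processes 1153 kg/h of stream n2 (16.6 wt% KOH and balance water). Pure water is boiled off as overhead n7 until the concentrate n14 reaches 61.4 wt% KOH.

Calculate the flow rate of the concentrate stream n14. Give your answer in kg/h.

311.7 kg/h

KOH is conserved: 1153×0.166 = 191.4 kg/h all reports to the concentrate.
Concentrate = 191.4/(target fraction) = 311.72 kg/h.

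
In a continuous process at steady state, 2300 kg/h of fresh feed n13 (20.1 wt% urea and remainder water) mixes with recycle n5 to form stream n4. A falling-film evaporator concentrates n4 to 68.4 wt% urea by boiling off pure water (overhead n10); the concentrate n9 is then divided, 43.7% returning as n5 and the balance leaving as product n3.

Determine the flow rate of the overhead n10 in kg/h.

1624 kg/h

Overall urea balance (none leaves overhead): urea in fresh feed = urea in product, i.e. 2300×0.201 = (1−0.437)·n9·0.684.
n9 = 462.3/(0.684×0.563) = 1200.5 kg/h.
Recycle n5 = 0.437×1200.5 = 524.62 kg/h.
Combined feed n4 = 2300 + 524.62 = 2824.6 kg/h.
Overhead n10 = n4 − n9 = 2824.6 − 1200.5 = 1624.1 kg/h.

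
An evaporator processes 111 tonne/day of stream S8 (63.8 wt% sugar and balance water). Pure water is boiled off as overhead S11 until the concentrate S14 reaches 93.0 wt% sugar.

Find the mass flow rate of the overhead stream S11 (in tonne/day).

sugar is conserved: 111×0.638 = 70.818 tonne/day all reports to the concentrate.
Concentrate = 70.818/(target fraction) = 76.148 tonne/day.
Overhead = 111 − 76.148 = 34.852 tonne/day.

34.85 tonne/day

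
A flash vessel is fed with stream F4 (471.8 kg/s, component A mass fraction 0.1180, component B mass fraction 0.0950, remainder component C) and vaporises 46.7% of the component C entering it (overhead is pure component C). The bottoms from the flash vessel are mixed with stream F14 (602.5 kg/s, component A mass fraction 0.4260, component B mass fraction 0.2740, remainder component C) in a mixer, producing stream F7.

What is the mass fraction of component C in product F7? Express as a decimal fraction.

0.4203

Vapour removed = 0.467×0.787×471.8 = 173.4 kg/s; concentrate = 298.4 kg/s.
component C reaching the mixer = 197.91 (from concentrate) + 602.5×0.300 = 378.66 kg/s.
Product flow = 298.4 + 602.5 = 900.9 kg/s; component C fraction = 0.4203.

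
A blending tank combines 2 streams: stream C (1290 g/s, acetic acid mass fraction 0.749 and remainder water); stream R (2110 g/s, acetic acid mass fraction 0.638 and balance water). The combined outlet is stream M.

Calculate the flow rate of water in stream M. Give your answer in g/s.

water out = water in = 1290×0.251 + 2110×0.362 = 1087.6 g/s.

1088 g/s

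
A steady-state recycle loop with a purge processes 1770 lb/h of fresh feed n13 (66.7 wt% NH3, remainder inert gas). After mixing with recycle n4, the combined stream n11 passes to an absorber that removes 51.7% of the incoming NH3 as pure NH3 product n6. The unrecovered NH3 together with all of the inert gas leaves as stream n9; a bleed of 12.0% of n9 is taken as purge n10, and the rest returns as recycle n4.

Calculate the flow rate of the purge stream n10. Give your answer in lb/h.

708.4 lb/h

inert gas enters only via n13 and leaves only via the purge: 1770×0.333 = 0.120×(inert gas in n9), and the absorber passes all inert gas, so inert gas in n11 = inert gas in n9 = 4911.8 lb/h.
NH3 in n11: m_A = 1770×0.667 + (1−0.120)·(1−0.517)·m_A, so m_A = 1180.6/0.5750 = 2053.3 lb/h.
n9 = (1−0.517)×2053.3 + 4911.8 = 5903.5 lb/h.
Purge n10 = 0.120×5903.5 = 708.42 lb/h.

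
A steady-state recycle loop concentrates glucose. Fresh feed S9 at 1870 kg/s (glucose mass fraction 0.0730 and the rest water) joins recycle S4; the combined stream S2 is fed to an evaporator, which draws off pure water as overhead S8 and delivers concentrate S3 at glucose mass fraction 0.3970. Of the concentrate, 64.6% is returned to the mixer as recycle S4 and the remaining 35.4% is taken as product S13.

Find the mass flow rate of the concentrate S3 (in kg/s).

Overall glucose balance (none leaves overhead): glucose in fresh feed = glucose in product, i.e. 1870×0.073 = (1−0.646)·S3·0.397.
S3 = 136.51/(0.397×0.354) = 971.34 kg/s.

971.3 kg/s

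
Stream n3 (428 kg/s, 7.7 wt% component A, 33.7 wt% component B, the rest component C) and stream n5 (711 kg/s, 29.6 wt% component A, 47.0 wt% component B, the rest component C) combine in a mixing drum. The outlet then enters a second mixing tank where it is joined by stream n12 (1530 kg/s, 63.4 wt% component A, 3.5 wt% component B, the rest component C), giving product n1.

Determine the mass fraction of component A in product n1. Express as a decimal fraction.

0.455

Overall, product flow = 2669 kg/s.
component A in = 428×0.077 + 711×0.296 + 1530×0.634 = 1213.4 kg/s.
component A fraction in n1 = 0.455.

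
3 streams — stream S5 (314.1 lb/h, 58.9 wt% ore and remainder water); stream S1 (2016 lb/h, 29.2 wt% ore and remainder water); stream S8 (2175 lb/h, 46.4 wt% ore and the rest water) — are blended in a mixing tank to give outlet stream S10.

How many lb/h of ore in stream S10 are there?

ore out = ore in = 314.1×0.589 + 2016×0.292 + 2175×0.464 = 1782.9 lb/h.

1783 lb/h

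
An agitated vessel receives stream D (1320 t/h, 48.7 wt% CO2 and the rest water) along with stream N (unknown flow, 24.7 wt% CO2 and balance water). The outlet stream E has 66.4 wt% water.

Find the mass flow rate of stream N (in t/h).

2240 t/h

Let N be the unknown flow. Total out = 1320 + N.
water balance: 677.16 + 0.753·N = 0.664·(1320 + N)
(0.753 − 0.664)·N = 0.664×1320 − 677.16 = 199.32
N = 199.32 / 0.089 = 2239.6 t/h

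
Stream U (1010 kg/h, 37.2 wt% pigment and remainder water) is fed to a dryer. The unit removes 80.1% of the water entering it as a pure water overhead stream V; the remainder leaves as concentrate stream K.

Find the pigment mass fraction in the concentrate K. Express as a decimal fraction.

0.749

pigment is not removed: 1010×0.372 = 375.72 kg/h of pigment enters K.
water entering = 1010×0.628 = 634.28 kg/h; overhead removed = 0.801×634.28 = 508.06 kg/h.
Concentrate = 1010 − 508.06 = 501.94 kg/h.
Mass fraction = 375.72/501.94 = 0.749.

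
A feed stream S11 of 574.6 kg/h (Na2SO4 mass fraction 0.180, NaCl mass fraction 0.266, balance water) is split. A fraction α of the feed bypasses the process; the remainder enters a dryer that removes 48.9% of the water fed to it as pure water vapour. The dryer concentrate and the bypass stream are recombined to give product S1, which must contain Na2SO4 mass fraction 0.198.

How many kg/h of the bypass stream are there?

All 574.6×0.180 = 103.43 kg/h of Na2SO4 reaches S1, so S1 = 103.43/0.198 = 522.36 kg/h and vapour = 52.236 kg/h.
The evaporator receives (1−α)·574.6 of feed at 0.554 water and removes 0.489 of that water:
0.489×0.554×(1−α)×574.6 = 52.236
(1−α) = 52.236/155.66 = 0.3356;  α = 0.6644.
Bypass flow = 0.6644×574.6 = 381.78 kg/h.

381.8 kg/h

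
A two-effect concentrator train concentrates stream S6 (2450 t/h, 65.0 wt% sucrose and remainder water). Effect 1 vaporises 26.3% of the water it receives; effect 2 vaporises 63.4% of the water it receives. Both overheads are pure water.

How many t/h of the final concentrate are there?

1824 t/h

water in feed = 2450×0.350 = 857.5 t/h.
After stage 1: water left = (1−0.263)×857.5 = 631.98; stream total = 2224.5 t/h.
After stage 2: water left = (1−0.634)×631.98 = 231.3; final concentrate = 1823.8 t/h.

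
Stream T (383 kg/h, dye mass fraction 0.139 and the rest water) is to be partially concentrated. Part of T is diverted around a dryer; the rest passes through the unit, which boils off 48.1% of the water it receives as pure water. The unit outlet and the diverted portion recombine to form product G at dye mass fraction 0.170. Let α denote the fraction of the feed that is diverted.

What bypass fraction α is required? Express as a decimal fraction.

All 383×0.139 = 53.237 kg/h of dye reaches G, so G = 53.237/0.170 = 313.16 kg/h and vapour = 69.841 kg/h.
The evaporator receives (1−α)·383 of feed at 0.861 water and removes 0.481 of that water:
0.481×0.861×(1−α)×383 = 69.841
(1−α) = 69.841/158.62 = 0.4403;  α = 0.5597.

0.560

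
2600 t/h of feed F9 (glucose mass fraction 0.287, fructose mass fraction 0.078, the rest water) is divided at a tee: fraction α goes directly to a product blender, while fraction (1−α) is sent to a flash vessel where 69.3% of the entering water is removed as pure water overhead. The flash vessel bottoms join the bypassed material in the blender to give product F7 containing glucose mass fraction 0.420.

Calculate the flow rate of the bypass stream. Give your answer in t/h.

729 t/h

All 2600×0.287 = 746.2 t/h of glucose reaches F7, so F7 = 746.2/0.420 = 1776.7 t/h and vapour = 823.33 t/h.
The evaporator receives (1−α)·2600 of feed at 0.635 water and removes 0.693 of that water:
0.693×0.635×(1−α)×2600 = 823.33
(1−α) = 823.33/1144.1 = 0.7196;  α = 0.2804.
Bypass flow = 0.2804×2600 = 729.02 t/h.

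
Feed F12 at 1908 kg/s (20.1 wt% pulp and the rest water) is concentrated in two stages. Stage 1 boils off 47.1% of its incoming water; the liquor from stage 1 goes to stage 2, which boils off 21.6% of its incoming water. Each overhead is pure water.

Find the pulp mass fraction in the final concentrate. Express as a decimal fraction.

water in feed = 1908×0.799 = 1524.5 kg/s.
After stage 1: water left = (1−0.471)×1524.5 = 806.46; stream total = 1190 kg/s.
After stage 2: water left = (1−0.216)×806.46 = 632.26; final concentrate = 1015.8 kg/s.
pulp fraction = 383.51/1015.8 = 0.3776.

0.3776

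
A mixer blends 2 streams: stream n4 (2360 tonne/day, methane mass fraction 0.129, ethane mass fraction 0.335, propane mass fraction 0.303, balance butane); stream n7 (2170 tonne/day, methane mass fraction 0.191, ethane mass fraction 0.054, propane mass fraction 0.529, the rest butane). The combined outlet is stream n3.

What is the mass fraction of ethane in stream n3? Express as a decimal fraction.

0.200

Total flow out = 2360 + 2170 = 4530 tonne/day.
ethane in = 2360×0.335 + 2170×0.054 = 907.78 tonne/day.
ethane mass fraction in n3 = 907.78/4530 = 0.200.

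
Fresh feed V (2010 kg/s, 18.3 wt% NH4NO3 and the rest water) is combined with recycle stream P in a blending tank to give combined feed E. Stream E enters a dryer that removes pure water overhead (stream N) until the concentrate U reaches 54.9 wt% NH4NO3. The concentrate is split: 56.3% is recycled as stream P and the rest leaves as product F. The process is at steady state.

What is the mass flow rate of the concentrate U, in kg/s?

Overall NH4NO3 balance (none leaves overhead): NH4NO3 in fresh feed = NH4NO3 in product, i.e. 2010×0.183 = (1−0.563)·U·0.549.
U = 367.83/(0.549×0.437) = 1533.2 kg/s.

1533 kg/s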